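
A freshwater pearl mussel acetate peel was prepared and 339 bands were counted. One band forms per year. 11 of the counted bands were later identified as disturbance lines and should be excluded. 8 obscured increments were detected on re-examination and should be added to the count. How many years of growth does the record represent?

336 years

Adjusted count: 339 − 11 + 8 = 336 bands.
At one band per year, that is 336 years.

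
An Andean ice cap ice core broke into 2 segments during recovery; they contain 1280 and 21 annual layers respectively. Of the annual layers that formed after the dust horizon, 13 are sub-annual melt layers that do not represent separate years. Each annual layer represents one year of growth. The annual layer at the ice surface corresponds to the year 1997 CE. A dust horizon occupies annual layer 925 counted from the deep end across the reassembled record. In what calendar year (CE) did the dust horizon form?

1634 CE

Total annual layers = 1280 + 21 = 1301.
The dust horizon sits at annual layer 925 from the deep end, so 1301 − 925 = 376 annual layers formed after it.
376 − 13 false = 363 true annual layers after the dust horizon.
1997 − 363 = 1634 CE.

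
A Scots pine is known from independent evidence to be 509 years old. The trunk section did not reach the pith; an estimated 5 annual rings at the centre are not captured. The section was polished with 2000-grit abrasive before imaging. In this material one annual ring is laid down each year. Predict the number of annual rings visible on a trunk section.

At one annual ring per year, 509 years correspond to 509 annual rings.
Subtracting the 5 annual rings not captured gives 509 − 5 = 504 annual rings in the record.

504 annual rings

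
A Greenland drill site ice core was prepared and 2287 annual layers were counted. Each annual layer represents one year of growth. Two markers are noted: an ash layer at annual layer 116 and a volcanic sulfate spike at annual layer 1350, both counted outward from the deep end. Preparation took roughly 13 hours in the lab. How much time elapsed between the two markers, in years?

1234 years

Separation: 1350 − 116 = 1234 annual layers.
One annual layer per year makes the interval 1234 years.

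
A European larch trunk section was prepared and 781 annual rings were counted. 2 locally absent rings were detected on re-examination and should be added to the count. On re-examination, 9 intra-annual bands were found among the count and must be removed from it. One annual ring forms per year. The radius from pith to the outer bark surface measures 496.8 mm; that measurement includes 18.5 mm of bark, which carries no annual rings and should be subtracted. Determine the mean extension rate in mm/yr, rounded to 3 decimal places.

After corrections the count is 781 − 9 + 2 = 774 annual rings.
Net length = 496.8 − 18.5 = 478.3 mm.
Mean rate = 478.3 mm / 774 years ≈ 0.618 mm/yr.

0.618 mm/yr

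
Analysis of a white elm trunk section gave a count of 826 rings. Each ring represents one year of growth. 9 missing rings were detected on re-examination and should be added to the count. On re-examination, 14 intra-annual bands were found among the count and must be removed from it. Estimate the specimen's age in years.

Correcting the raw count gives 826 − 14 + 9 = 821 true rings.
One ring per year makes the duration 821 years.

821 yr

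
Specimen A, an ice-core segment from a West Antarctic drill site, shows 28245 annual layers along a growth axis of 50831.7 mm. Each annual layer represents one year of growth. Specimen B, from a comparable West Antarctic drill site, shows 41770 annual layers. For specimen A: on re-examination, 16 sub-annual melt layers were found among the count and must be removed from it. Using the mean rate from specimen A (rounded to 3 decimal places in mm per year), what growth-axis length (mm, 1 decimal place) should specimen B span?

75227.8 mm

Specimen A: correcting the raw count gives 28245 − 16 = 28229 true annual layers.
A: Extension rate ≈ 50831.7 / 28229 = 1.801 mm/year.
For B, 1.801 mm/year × 41770 years = 75227.8 mm.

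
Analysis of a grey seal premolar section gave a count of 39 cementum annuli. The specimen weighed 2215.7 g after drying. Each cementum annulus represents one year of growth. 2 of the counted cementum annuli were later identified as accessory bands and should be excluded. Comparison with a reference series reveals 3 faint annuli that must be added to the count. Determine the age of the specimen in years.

Adjusted count: 39 − 2 + 3 = 40 cementum annuli.
At one cementum annulus per year, that is 40 years.

40 yr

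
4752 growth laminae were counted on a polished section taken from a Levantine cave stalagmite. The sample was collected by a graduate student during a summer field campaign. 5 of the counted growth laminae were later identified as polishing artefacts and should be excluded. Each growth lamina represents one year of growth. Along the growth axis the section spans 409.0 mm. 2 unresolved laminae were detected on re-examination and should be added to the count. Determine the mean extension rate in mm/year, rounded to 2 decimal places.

0.09 mm/year

Correcting the raw count gives 4752 − 5 + 2 = 4749 true growth laminae.
409.0 mm over 4749 years gives 409.0 / 4749 ≈ 0.09 mm/year.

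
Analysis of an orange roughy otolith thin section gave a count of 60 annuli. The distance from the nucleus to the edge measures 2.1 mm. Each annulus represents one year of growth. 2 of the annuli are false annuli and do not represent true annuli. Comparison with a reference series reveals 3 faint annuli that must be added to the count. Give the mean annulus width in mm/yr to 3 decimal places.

Correcting the raw count gives 60 − 2 + 3 = 61 true annuli.
2.1 mm over 61 years gives 2.1 / 61 ≈ 0.034 mm/yr.

0.034 mm/yr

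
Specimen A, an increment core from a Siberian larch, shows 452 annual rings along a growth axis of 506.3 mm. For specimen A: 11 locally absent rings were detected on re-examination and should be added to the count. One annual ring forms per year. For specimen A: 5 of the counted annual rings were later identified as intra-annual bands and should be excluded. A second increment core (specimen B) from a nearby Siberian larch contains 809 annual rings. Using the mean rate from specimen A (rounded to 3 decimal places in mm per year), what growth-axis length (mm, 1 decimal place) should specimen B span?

Specimen A: correcting the raw count gives 452 − 5 + 11 = 458 true annual rings.
A: Mean rate = 506.3 mm / 458 years ≈ 1.105 mm/yr.
For B, 1.105 mm/year × 809 years = 893.9 mm.

893.9 mm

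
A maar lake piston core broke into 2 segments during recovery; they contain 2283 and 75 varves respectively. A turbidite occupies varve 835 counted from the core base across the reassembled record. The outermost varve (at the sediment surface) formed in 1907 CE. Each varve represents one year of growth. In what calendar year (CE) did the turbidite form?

Total varves = 2283 + 75 = 2358.
Between varve 835 and the sediment surface there are 2358 − 835 = 1523 varves.
Counting back 1523 years from 1907 CE places the turbidite in 1907 − 1523 = 384 CE.

384 CE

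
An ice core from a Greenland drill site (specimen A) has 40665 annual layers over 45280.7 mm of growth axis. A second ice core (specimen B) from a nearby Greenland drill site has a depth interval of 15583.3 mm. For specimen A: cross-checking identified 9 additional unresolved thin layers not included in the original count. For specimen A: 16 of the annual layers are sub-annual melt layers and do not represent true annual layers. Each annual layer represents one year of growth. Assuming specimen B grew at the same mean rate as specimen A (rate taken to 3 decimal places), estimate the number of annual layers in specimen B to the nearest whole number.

Specimen A: correcting the raw count gives 40665 − 16 + 9 = 40658 true annual layers.
A: Mean rate = 45280.7 mm / 40658 years ≈ 1.114 mm/yr.
For B, 15583.3 / 1.114 = 13988.60 years ≈ 13989 annual layers.

13989 annual layers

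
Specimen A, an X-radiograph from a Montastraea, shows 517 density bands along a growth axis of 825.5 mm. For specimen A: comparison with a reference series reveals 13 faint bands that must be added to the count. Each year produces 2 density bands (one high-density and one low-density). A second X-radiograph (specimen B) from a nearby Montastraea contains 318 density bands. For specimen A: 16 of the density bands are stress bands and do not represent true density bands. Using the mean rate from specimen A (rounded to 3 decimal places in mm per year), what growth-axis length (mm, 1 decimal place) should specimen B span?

510.7 mm

Specimen A: adjusted count: 517 − 16 + 13 = 514 density bands.
Specimen A: with 2 density bands per year, 514 / 2 = 257 years.
A: Extension rate ≈ 825.5 / 257 = 3.212 mm per year.
Specimen B: 318 density bands at 2 per year is 318 / 2 = 159 years. For B, 3.212 mm/year × 159 years = 510.7 mm.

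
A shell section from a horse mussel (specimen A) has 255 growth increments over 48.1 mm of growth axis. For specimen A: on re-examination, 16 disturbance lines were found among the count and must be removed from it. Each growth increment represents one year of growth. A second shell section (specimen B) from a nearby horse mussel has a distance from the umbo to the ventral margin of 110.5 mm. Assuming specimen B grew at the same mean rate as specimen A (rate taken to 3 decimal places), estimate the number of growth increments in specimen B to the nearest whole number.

Specimen A: true growth increment count = 255 − 16 = 239.
A: 48.1 mm over 239 years gives 48.1 / 239 ≈ 0.201 mm/year.
For B, 110.5 / 0.201 = 549.75 years ≈ 550 growth increments.

550 growth increments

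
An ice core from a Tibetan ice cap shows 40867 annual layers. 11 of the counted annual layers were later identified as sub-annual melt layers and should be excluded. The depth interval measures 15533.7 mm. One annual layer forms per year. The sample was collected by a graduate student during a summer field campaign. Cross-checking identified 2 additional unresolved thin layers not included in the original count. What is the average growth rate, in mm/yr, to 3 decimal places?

0.380 mm/yr

True annual layer count = 40867 − 11 + 2 = 40858.
Extension rate ≈ 15533.7 / 40858 = 0.380 mm/yr.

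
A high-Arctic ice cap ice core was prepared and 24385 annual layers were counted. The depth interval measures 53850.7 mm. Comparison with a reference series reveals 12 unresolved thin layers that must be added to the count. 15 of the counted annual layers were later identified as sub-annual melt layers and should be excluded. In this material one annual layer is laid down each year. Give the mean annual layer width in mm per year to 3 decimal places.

True annual layer count = 24385 − 15 + 12 = 24382.
53850.7 mm over 24382 years gives 53850.7 / 24382 ≈ 2.209 mm per year.

2.209 mm per year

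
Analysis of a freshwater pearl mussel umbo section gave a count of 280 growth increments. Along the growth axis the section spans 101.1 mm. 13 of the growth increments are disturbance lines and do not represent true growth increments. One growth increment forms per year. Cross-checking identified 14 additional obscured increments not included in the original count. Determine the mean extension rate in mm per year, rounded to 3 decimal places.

After corrections the count is 280 − 13 + 14 = 281 growth increments.
Extension rate ≈ 101.1 / 281 = 0.360 mm per year.

0.360 mm per year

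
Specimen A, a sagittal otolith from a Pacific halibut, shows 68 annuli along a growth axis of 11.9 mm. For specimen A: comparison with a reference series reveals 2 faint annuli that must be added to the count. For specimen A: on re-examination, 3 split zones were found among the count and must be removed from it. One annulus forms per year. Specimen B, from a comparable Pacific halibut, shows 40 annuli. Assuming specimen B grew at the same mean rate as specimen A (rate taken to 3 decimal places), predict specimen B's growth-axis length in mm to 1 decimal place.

Specimen A: adjusted count: 68 − 3 + 2 = 67 annuli.
A: 11.9 mm over 67 years gives 11.9 / 67 ≈ 0.178 mm/yr.
Length of B = 0.178 × 40 = 7.1 mm.

7.1 mm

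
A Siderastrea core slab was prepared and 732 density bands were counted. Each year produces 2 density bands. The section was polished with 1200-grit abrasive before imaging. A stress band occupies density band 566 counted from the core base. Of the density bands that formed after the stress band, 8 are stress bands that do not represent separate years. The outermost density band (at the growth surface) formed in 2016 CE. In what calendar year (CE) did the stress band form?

1937 CE

The stress band sits at density band 566 from the core base, so 732 − 566 = 166 density bands formed after it.
166 − 8 false = 158 true density bands after the stress band.
With 2 density bands per year, 158 / 2 = 79 years.
The density band at the growth surface is 2016 CE, so the stress band dates to 2016 − 79 = 1937 CE.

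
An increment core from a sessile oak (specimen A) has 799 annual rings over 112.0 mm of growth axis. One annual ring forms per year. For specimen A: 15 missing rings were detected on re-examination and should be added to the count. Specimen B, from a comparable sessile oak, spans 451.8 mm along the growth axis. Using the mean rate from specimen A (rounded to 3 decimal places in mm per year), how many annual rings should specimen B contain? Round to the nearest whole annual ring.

3274 annual rings

Specimen A: after corrections the count is 799 + 15 = 814 annual rings.
A: 112.0 mm over 814 years gives 112.0 / 814 ≈ 0.138 mm/year.
Specimen B: 451.8 mm / 0.138 mm per year = 3273.91 years ≈ 3274 annual rings.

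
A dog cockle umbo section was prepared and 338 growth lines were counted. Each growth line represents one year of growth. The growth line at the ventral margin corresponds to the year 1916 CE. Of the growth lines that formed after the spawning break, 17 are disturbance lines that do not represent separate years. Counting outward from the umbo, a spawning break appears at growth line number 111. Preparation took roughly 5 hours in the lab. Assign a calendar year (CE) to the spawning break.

1706 CE

Between growth line 111 and the ventral margin there are 338 − 111 = 227 growth lines.
227 − 17 false = 210 true growth lines after the spawning break.
The growth line at the ventral margin is 1916 CE, so the spawning break dates to 1916 − 210 = 1706 CE.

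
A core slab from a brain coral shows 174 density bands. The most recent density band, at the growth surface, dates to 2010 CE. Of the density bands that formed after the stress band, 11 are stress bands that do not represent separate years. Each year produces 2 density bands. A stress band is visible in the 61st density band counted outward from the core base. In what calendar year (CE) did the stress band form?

174 − 61 = 113 density bands lie beyond the stress band toward the growth surface.
Excluding 11 false density bands: 113 − 11 = 102.
Dividing by 2 density bands per year: 102 / 2 = 51 years.
Counting back 51 years from 2010 CE places the stress band in 2010 − 51 = 1959 CE.

1959 CE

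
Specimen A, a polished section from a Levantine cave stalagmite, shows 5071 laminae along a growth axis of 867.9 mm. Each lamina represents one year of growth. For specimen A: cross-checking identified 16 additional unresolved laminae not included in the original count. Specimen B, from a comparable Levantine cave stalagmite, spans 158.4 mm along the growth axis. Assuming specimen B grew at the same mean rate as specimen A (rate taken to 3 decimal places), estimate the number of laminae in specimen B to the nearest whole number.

926 laminae

Specimen A: correcting the raw count gives 5071 + 16 = 5087 true laminae.
A: 867.9 mm over 5087 years gives 867.9 / 5087 ≈ 0.171 mm/year.
B spans 158.4 / 0.171 = 926.32 years ≈ 926 laminae.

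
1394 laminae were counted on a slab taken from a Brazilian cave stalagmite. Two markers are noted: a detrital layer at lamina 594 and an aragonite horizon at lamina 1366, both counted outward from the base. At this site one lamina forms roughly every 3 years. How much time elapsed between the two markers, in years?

Separation: 1366 − 594 = 772 laminae.
Multiplying by 3 years per lamina: 772 × 3 = 2316 years.

2316 years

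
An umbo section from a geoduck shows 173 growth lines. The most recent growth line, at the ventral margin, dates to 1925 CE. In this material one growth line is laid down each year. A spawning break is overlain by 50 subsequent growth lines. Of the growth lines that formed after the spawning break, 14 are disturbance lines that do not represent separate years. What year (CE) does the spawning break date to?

50 growth lines formed after the spawning break.
Removing the 14 false growth lines leaves 50 − 14 = 36 true growth lines beyond the spawning break.
1925 − 36 = 1889 CE.

1889 CE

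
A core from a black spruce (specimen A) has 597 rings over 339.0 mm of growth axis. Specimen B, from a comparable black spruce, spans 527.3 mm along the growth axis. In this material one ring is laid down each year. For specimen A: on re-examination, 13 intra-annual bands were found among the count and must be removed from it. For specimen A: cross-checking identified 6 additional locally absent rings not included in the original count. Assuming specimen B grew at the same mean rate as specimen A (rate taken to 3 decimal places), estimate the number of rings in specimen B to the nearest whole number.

917 rings

Specimen A: after corrections the count is 597 − 13 + 6 = 590 rings.
A: Extension rate ≈ 339.0 / 590 = 0.575 mm/yr.
For B, 527.3 / 0.575 = 917.04 years ≈ 917 rings.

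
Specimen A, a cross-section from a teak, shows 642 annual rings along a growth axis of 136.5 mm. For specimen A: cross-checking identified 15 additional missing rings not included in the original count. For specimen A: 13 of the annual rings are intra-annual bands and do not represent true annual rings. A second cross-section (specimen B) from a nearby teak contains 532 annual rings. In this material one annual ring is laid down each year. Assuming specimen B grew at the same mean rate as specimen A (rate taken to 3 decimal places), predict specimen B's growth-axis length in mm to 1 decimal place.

112.8 mm

Specimen A: adjusted count: 642 − 13 + 15 = 644 annual rings.
A: 136.5 mm over 644 years gives 136.5 / 644 ≈ 0.212 mm per year.
Length of B = 0.212 × 532 = 112.8 mm.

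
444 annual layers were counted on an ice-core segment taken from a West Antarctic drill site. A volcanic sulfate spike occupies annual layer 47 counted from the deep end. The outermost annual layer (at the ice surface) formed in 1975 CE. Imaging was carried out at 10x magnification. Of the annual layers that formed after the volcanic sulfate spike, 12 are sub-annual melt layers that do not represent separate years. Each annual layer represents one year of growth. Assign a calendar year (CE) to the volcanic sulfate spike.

Between annual layer 47 and the ice surface there are 444 − 47 = 397 annual layers.
Excluding 12 false annual layers: 397 − 12 = 385.
Counting back 385 years from 1975 CE places the volcanic sulfate spike in 1975 − 385 = 1590 CE.

1590 CE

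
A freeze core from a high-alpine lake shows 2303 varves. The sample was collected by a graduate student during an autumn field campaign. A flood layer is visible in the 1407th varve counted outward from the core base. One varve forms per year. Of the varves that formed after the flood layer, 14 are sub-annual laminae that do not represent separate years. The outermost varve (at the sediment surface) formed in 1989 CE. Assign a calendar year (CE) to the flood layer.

1107 CE

The flood layer sits at varve 1407 from the core base, so 2303 − 1407 = 896 varves formed after it.
Removing the 14 false varves leaves 896 − 14 = 882 true varves beyond the flood layer.
The varve at the sediment surface is 1989 CE, so the flood layer dates to 1989 − 882 = 1107 CE.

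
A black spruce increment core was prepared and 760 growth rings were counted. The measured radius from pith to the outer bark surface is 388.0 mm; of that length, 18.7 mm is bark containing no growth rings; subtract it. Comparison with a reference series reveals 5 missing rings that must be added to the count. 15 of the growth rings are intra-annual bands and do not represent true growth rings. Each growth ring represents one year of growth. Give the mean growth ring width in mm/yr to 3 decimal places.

0.492 mm/yr

True growth ring count = 760 − 15 + 5 = 750.
The growth record spans 388.0 − 18.7 = 369.3 mm.
Extension rate ≈ 369.3 / 750 = 0.492 mm/yr.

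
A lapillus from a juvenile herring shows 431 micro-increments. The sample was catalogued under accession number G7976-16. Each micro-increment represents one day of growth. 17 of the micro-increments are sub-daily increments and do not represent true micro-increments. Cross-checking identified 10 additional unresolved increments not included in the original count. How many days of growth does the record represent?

After corrections the count is 431 − 17 + 10 = 424 micro-increments.
At one micro-increment per day, that is 424 days.

424 days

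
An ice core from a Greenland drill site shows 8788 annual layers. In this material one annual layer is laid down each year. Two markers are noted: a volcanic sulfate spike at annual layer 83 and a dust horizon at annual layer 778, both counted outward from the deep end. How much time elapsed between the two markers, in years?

Separation: 778 − 83 = 695 annual layers.
That is 695 years at one annual layer per year.

695 years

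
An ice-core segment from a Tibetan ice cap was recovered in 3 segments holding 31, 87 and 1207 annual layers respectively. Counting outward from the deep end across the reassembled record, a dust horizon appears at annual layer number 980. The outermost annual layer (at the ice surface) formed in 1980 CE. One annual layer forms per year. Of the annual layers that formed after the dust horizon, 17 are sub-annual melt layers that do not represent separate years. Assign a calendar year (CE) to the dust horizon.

1652 CE

Total annual layers = 31 + 87 + 1207 = 1325.
1325 − 980 = 345 annual layers lie beyond the dust horizon toward the ice surface.
Removing the 17 false annual layers leaves 345 − 17 = 328 true annual layers beyond the dust horizon.
The annual layer at the ice surface is 1980 CE, so the dust horizon dates to 1980 − 328 = 1652 CE.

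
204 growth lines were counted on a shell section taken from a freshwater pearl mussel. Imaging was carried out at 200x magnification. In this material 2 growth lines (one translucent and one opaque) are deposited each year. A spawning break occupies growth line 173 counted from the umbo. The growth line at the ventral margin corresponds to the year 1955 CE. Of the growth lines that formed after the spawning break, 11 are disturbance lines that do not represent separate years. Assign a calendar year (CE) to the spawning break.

Between growth line 173 and the ventral margin there are 204 − 173 = 31 growth lines.
Excluding 11 false growth lines: 31 − 11 = 20.
Dividing by 2 growth lines per year: 20 / 2 = 10 years.
Counting back 10 years from 1955 CE places the spawning break in 1955 − 10 = 1945 CE.

1945 CE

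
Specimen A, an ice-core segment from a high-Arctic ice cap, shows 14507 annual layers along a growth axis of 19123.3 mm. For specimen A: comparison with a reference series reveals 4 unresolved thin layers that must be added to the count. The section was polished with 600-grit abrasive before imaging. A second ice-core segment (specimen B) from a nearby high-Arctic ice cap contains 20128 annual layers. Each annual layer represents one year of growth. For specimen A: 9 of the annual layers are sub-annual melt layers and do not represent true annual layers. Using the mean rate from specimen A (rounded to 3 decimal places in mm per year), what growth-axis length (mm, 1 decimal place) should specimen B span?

Specimen A: true annual layer count = 14507 − 9 + 4 = 14502.
A: Extension rate ≈ 19123.3 / 14502 = 1.319 mm/yr.
B's length ≈ 1.319 × 20128 = 26548.8 mm.

26548.8 mm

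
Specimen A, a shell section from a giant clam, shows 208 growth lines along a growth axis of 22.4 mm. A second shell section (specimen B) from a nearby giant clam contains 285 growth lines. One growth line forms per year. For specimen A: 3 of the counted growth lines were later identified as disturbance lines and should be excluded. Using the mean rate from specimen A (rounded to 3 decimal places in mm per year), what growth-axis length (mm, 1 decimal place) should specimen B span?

31.1 mm

Specimen A: after corrections the count is 208 − 3 = 205 growth lines.
A: 22.4 mm over 205 years gives 22.4 / 205 ≈ 0.109 mm/yr.
Length of B = 0.109 × 285 = 31.1 mm.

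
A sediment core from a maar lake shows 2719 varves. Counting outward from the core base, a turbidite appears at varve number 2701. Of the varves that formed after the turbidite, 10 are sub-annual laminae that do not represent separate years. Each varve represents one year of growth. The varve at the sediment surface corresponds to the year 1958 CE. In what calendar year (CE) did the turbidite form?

1950 CE

The turbidite sits at varve 2701 from the core base, so 2719 − 2701 = 18 varves formed after it.
Removing the 10 false varves leaves 18 − 10 = 8 true varves beyond the turbidite.
Counting back 8 years from 1958 CE places the turbidite in 1958 − 8 = 1950 CE.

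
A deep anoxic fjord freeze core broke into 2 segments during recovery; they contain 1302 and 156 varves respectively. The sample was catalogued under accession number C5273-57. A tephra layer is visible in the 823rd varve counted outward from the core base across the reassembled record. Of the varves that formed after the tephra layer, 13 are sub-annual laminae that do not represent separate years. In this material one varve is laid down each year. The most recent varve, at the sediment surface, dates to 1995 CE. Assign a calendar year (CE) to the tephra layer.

1373 CE

Total varves = 1302 + 156 = 1458.
1458 − 823 = 635 varves lie beyond the tephra layer toward the sediment surface.
635 − 13 false = 622 true varves after the tephra layer.
Counting back 622 years from 1995 CE places the tephra layer in 1995 − 622 = 1373 CE.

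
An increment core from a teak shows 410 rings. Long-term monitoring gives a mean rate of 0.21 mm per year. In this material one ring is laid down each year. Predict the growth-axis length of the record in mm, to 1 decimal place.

410 years of growth are recorded.
410 years at 0.21 mm/year gives 0.21 × 410 = 86.1 mm.

86.1 mm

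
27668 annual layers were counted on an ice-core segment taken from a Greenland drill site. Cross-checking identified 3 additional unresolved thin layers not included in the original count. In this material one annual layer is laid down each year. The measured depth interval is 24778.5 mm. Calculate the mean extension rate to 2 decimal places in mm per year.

0.90 mm per year

Correcting the raw count gives 27668 + 3 = 27671 true annual layers.
Mean rate = 24778.5 mm / 27671 years ≈ 0.90 mm per year.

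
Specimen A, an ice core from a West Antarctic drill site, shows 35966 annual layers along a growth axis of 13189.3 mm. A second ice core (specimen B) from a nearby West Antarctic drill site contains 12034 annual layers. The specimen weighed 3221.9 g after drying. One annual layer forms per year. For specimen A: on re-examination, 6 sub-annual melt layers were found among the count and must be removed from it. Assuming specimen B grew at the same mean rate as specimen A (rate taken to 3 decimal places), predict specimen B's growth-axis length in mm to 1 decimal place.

Specimen A: true annual layer count = 35966 − 6 = 35960.
A: Extension rate ≈ 13189.3 / 35960 = 0.367 mm/year.
B's length ≈ 0.367 × 12034 = 4416.5 mm.

4416.5 mm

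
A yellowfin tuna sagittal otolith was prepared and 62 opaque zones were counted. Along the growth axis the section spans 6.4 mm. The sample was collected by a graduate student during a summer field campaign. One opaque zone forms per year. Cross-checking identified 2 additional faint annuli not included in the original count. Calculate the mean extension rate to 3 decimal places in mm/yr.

0.100 mm/yr

After corrections the count is 62 + 2 = 64 opaque zones.
Mean rate = 6.4 mm / 64 years ≈ 0.100 mm/yr.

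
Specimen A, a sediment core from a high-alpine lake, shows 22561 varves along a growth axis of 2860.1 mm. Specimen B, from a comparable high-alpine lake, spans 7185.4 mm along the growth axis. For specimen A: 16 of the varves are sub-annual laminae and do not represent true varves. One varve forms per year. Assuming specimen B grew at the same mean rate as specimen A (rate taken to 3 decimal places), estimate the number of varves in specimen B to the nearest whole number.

Specimen A: correcting the raw count gives 22561 − 16 = 22545 true varves.
A: Extension rate ≈ 2860.1 / 22545 = 0.127 mm/yr.
Specimen B: 7185.4 mm / 0.127 mm per year = 56577.95 years ≈ 56578 varves.

56578 varves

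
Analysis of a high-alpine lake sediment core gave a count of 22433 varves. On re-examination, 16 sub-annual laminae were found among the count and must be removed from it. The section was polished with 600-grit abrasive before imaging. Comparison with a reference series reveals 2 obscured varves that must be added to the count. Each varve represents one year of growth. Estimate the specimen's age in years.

22419 yr

After corrections the count is 22433 − 16 + 2 = 22419 varves.
One varve per year makes the duration 22419 years.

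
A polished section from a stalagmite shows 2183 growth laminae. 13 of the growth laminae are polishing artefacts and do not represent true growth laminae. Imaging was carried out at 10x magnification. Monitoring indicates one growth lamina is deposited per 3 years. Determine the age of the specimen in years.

6510 yr

After corrections the count is 2183 − 13 = 2170 growth laminae.
At 3 years per growth lamina, 2170 × 3 = 6510 years.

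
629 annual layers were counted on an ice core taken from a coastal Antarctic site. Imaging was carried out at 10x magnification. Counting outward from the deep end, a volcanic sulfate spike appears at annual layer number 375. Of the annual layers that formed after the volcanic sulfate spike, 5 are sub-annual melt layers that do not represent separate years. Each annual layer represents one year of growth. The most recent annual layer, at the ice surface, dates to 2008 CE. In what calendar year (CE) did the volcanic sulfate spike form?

629 − 375 = 254 annual layers lie beyond the volcanic sulfate spike toward the ice surface.
Removing the 5 false annual layers leaves 254 − 5 = 249 true annual layers beyond the volcanic sulfate spike.
The annual layer at the ice surface is 2008 CE, so the volcanic sulfate spike dates to 2008 − 249 = 1759 CE.

1759 CE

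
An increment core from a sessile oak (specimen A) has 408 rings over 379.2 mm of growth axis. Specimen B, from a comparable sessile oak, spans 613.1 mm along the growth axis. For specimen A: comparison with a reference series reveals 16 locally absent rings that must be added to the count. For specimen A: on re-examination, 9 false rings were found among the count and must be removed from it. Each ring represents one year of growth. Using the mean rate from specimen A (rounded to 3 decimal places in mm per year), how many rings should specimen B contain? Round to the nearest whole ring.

Specimen A: true ring count = 408 − 9 + 16 = 415.
A: Mean rate = 379.2 mm / 415 years ≈ 0.914 mm/year.
For B, 613.1 / 0.914 = 670.79 years ≈ 671 rings.

671 rings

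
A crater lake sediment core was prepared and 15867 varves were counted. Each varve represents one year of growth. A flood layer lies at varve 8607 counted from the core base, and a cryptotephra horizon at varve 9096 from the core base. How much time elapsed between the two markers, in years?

Separation: 9096 − 8607 = 489 varves.
One varve per year makes the interval 489 years.

489 yr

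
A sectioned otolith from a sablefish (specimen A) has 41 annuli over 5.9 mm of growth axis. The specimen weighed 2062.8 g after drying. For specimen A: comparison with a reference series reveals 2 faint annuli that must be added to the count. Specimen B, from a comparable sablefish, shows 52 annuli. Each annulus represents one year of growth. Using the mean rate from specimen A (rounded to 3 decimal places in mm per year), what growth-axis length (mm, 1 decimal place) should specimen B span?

Specimen A: true annulus count = 41 + 2 = 43.
A: Extension rate ≈ 5.9 / 43 = 0.137 mm/year.
For B, 0.137 mm/year × 52 years = 7.1 mm.

7.1 mm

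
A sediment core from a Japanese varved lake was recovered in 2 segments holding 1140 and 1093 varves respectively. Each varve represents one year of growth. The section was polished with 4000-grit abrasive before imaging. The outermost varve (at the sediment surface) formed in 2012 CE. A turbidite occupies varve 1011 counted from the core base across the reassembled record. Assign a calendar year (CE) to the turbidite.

Total varves = 1140 + 1093 = 2233.
Between varve 1011 and the sediment surface there are 2233 − 1011 = 1222 varves.
The varve at the sediment surface is 2012 CE, so the turbidite dates to 2012 − 1222 = 790 CE.

790 CE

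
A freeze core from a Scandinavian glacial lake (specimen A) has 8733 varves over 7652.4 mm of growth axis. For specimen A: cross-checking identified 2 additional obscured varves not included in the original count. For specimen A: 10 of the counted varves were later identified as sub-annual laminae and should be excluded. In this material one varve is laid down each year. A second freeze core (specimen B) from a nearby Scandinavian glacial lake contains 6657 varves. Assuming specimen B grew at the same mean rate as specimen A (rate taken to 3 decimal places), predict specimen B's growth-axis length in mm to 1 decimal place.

5838.2 mm

Specimen A: correcting the raw count gives 8733 − 10 + 2 = 8725 true varves.
A: Mean rate = 7652.4 mm / 8725 years ≈ 0.877 mm/year.
For B, 0.877 mm/year × 6657 years = 5838.2 mm.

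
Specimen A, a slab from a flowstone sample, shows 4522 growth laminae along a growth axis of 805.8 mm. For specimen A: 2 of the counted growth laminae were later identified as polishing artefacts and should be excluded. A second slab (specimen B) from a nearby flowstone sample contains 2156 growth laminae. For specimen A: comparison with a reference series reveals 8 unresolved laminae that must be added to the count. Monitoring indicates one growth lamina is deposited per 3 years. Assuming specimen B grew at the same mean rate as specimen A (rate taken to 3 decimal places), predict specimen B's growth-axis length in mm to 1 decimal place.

Specimen A: correcting the raw count gives 4522 − 2 + 8 = 4528 true growth laminae.
Specimen A: at 3 years per growth lamina, 4528 × 3 = 13584 years.
A: Extension rate ≈ 805.8 / 13584 = 0.059 mm/yr.
Specimen B: 2156 growth laminae at 3 years each span 2156 × 3 = 6468 years. Length of B = 0.059 × 6468 = 381.6 mm.

381.6 mm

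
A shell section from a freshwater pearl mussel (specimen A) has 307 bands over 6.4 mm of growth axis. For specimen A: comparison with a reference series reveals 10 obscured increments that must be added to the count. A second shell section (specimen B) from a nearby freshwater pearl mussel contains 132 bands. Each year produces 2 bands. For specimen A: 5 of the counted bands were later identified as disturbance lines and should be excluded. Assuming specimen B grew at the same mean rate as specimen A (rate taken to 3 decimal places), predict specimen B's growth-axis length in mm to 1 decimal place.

Specimen A: adjusted count: 307 − 5 + 10 = 312 bands.
Specimen A: with 2 bands per year, 312 / 2 = 156 years.
A: Extension rate ≈ 6.4 / 156 = 0.041 mm/yr.
Specimen B: dividing by 2 bands per year: 132 / 2 = 66 years. For B, 0.041 mm/year × 66 years = 2.7 mm.

2.7 mm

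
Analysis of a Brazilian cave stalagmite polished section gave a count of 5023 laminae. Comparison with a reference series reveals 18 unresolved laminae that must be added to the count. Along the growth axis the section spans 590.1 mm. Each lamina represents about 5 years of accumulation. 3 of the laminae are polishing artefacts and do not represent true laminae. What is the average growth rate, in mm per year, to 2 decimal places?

True lamina count = 5023 − 3 + 18 = 5038.
At 5 years per lamina, 5038 × 5 = 25190 years.
590.1 mm over 25190 years gives 590.1 / 25190 ≈ 0.02 mm per year.

0.02 mm per year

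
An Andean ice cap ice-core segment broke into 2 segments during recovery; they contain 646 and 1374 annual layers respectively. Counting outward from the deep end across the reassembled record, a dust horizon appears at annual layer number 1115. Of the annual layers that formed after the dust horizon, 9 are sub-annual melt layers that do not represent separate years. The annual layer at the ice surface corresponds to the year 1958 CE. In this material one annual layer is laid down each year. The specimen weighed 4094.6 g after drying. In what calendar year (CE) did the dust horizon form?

1062 CE

Total annual layers = 646 + 1374 = 2020.
The dust horizon sits at annual layer 1115 from the deep end, so 2020 − 1115 = 905 annual layers formed after it.
Excluding 9 false annual layers: 905 − 9 = 896.
Counting back 896 years from 1958 CE places the dust horizon in 1958 − 896 = 1062 CE.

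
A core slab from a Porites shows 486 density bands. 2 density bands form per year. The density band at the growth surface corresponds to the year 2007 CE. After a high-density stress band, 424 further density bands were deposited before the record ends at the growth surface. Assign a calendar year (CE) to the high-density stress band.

1795 CE

424 density bands post-date the high-density stress band.
Dividing by 2 density bands per year: 424 / 2 = 212 years.
2007 − 212 = 1795 CE.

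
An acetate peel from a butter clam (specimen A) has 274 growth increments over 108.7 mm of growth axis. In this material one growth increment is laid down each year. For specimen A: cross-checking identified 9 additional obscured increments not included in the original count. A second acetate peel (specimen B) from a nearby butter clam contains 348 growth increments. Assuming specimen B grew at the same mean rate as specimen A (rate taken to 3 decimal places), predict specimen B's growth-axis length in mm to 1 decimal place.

Specimen A: true growth increment count = 274 + 9 = 283.
A: Extension rate ≈ 108.7 / 283 = 0.384 mm/year.
For B, 0.384 mm/year × 348 years = 133.6 mm.

133.6 mm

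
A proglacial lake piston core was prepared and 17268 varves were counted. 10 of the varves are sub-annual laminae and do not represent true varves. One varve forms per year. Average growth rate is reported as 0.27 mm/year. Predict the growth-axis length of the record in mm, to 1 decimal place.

4659.7 mm

True varve count = 17268 − 10 = 17258.
17258 years at 0.27 mm/year gives 0.27 × 17258 = 4659.7 mm.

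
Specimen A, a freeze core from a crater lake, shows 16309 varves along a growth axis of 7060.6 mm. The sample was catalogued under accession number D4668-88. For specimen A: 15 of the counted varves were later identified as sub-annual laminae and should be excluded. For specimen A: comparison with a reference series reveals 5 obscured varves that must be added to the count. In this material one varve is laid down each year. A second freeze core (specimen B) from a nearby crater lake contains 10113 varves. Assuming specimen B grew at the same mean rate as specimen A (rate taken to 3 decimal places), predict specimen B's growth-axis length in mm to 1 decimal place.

Specimen A: adjusted count: 16309 − 15 + 5 = 16299 varves.
A: 7060.6 mm over 16299 years gives 7060.6 / 16299 ≈ 0.433 mm/year.
B's length ≈ 0.433 × 10113 = 4378.9 mm.

4378.9 mm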